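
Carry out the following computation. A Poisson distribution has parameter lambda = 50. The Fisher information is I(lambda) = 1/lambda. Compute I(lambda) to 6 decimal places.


Fisher information for Poisson: I(lambda) = 1/lambda.
lambda = 50.
I(lambda) = 1/50 = 0.020000

0.020000


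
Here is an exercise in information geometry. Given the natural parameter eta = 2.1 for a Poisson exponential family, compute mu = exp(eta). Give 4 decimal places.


Expectation parameter for Poisson exponential family:
mu = exp(eta).
eta = 2.1.
mu = exp(2.1) = 8.1662

8.1662


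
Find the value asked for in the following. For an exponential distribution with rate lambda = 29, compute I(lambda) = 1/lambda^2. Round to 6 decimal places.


Fisher information for exponential: I(lambda) = 1/lambda^2.
lambda = 29, lambda^2 = 841.
I = 1/841 = 0.001189

0.001189


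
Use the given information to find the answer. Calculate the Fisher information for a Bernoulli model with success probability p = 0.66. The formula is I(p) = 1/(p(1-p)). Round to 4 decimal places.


For Bernoulli(p), Fisher information is I(p) = 1/(p*(1-p)).
p = 0.66, 1-p = 0.34.
p*(1-p) = 0.2244.
I(p) = 1/0.2244 = 4.4563

4.4563


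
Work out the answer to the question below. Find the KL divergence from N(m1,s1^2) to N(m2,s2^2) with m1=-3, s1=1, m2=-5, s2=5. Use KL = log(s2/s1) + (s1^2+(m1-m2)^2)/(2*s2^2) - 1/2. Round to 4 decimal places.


KL divergence between normal distributions:
KL = log(s2/s1) + (s1^2 + (m1-m2)^2)/(2*s2^2) - 1/2.
log(5/1) = 1.609438.
(1^2 + (-3--5)^2)/(2*5^2) = (1 + 4)/50 = 0.1.
KL = 1.609438 + 0.1 - 0.5 = 1.2094

1.2094


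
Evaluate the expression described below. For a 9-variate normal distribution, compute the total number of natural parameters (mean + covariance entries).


Exponential family dimension calculation:
For 9-dim MVN: mean has 9 params, covariance has 9*10/2 = 45 unique entries.
Total dim = 9 + 45 = 54.

54


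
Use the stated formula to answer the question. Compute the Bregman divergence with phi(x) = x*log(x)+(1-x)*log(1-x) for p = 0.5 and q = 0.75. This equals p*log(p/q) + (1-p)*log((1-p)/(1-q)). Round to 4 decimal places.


Bregman divergence with negative entropy generator:
D = p*log(p/q) + (1-p)*log((1-p)/(1-q)).
p = 0.5, q = 0.75.
p*log(p/q) = 0.5*log(0.5/0.75) = -0.202733.
(1-p)*log((1-p)/(1-q)) = 0.5*log(0.5/0.25) = 0.346574.
D = -0.202733 + 0.346574 = 0.1438

0.1438


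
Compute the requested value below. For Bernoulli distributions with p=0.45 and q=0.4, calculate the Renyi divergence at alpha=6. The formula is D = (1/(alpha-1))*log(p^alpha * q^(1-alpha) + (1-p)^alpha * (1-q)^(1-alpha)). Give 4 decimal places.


Renyi divergence of order alpha between Bernoulli distributions:
D = (1/(alpha-1))*log(p^alpha * q^(1-alpha) + (1-p)^alpha * (1-q)^(1-alpha)).
alpha = 6, p = 0.45, q = 0.4.
p^alpha * q^(1-alpha) = 0.45^6 * 0.4^-5 = 0.810915.
(1-p)^alpha * (1-q)^(1-alpha) = 0.55^6 * 0.6^-5 = 0.355975.
sum = 0.810915 + 0.355975 = 1.16689.
D = (1/5)*log(1.16689) = 0.0309

0.0309


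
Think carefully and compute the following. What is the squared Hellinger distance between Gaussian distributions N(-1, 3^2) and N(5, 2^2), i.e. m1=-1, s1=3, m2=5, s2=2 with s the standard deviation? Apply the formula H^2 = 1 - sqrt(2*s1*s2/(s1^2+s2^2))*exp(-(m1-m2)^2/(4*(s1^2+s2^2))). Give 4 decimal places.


Squared Hellinger distance for Gaussians:
H^2 = 1 - sqrt(2*s1*s2/(s1^2+s2^2)) * exp(-(m1-m2)^2/(4*(s1^2+s2^2))).
s1^2 = 9, s2^2 = 4, s1^2+s2^2 = 13.
sqrt(2*3*2/(13)) = 0.960769.
(m1-m2)^2 = (-6)^2 = 36.
exp(-36/(4*13)) = exp(-0.692308) = 0.50042.
H^2 = 1 - 0.960769*0.50042 = 0.5192

0.5192


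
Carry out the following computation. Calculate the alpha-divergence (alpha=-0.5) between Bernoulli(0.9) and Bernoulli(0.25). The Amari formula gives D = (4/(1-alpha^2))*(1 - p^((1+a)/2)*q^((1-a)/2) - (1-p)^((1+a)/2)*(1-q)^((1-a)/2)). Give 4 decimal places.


Amari alpha-divergence:
D = (4/(1-alpha^2))*(1 - p^((1+a)/2)*q^((1-a)/2) - (1-p)^((1+a)/2)*(1-q)^((1-a)/2)).
alpha = -0.5, p = 0.9, q = 0.25.
e1 = (1+alpha)/2 = 0.25, e2 = (1-alpha)/2 = 0.75.
t1 = p^e1 * q^e2 = 0.9^0.25 * 0.25^0.75 = 0.344362.
t2 = (1-p)^e1 * (1-q)^e2 = 0.1^0.25 * 0.75^0.75 = 0.453206.
4/(1-alpha^2) = 5.333333.
D = 5.333333*(1 - 0.344362 - 0.453206) = 1.0796

1.0796


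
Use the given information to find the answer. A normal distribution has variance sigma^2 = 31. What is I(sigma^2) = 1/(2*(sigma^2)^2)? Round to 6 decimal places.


Fisher information for variance: I(sigma^2) = 1/(2*sigma^4).
sigma^2 = 31, so sigma^4 = 961.
I = 1/(2*961) = 1/1922 = 0.000520

0.000520


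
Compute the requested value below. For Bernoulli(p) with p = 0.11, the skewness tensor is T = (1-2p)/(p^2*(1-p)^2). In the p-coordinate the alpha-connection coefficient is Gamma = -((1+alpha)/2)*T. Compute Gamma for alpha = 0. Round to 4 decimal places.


Skewness (Amari-Chentsov) tensor: T = (1-2p)/(p^2*(1-p)^2).
p = 0.11, 1-2p = 0.78, p^2 = 0.0121, (1-p)^2 = 0.7921.
T = 0.78/(0.0121 * 0.7921) = 81.382161.
In the p-coordinate, Gamma^(alpha) = Gamma^(0) - (alpha/2)*T with Gamma^(0) = (1/2)*g'(p) = -T/2,
so Gamma^(alpha) = -((1+alpha)/2)*T.
alpha = 0, -(1+alpha)/2 = -0.5.
Gamma = -0.5 * 81.382161 = -40.6911

-40.6911


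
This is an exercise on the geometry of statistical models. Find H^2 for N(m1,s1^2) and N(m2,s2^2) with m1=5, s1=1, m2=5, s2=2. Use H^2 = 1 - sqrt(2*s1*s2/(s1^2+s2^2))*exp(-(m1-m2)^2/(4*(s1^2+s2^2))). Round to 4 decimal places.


Squared Hellinger distance for Gaussians:
H^2 = 1 - sqrt(2*s1*s2/(s1^2+s2^2)) * exp(-(m1-m2)^2/(4*(s1^2+s2^2))).
s1^2 = 1, s2^2 = 4, s1^2+s2^2 = 5.
sqrt(2*1*2/(5)) = 0.894427.
(m1-m2)^2 = (0)^2 = 0.
exp(-0/(4*5)) = exp(0.0) = 1.0.
H^2 = 1 - 0.894427*1.0 = 0.1056

0.1056


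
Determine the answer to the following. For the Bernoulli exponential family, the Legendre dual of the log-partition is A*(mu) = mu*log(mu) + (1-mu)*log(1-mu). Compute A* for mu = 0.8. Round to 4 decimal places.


Legendre transform for Bernoulli:
A*(mu) = mu*log(mu) + (1-mu)*log(1-mu).
mu = 0.8, 1-mu = 0.2.
mu*log(mu) = 0.8*log(0.8) = -0.178515.
(1-mu)*log(1-mu) = 0.2*log(0.2) = -0.321888.
A* = -0.178515 + -0.321888 = -0.5004

-0.5004


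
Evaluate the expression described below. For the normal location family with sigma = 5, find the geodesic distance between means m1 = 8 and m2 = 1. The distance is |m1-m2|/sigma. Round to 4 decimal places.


On the fixed-variance normal subfamily, geodesic distance = |m1-m2|/sigma.
|8 - 1| = 7.
sigma = 5.
d = 7/5 = 1.4000

1.4000


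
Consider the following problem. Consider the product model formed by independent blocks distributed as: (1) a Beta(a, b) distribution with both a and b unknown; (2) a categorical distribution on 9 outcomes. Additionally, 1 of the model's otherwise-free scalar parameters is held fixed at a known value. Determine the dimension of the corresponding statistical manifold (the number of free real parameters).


The dimension of a statistical manifold equals the number of free
(independent) real parameters of the model. For a product of independent
blocks the parameter counts add.
- Beta (a, b): 2.
- categorical on 9 outcomes (probabilities sum to 1): 9-1 = 8.
Total = 2 + 8 = 10.
1 parameter(s) fixed at known values: 10 - 1 = 9.
Dimension = 9

9


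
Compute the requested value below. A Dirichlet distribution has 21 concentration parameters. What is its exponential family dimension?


Exponential family dimension calculation:
Dirichlet with 21 components has 21 natural parameters.

21


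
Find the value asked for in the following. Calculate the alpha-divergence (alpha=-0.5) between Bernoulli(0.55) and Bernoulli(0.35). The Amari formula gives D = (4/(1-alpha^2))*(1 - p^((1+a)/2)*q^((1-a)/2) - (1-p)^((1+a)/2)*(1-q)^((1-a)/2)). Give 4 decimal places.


Amari alpha-divergence:
D = (4/(1-alpha^2))*(1 - p^((1+a)/2)*q^((1-a)/2) - (1-p)^((1+a)/2)*(1-q)^((1-a)/2)).
alpha = -0.5, p = 0.55, q = 0.35.
e1 = (1+alpha)/2 = 0.25, e2 = (1-alpha)/2 = 0.75.
t1 = p^e1 * q^e2 = 0.55^0.25 * 0.35^0.75 = 0.39187.
t2 = (1-p)^e1 * (1-q)^e2 = 0.45^0.25 * 0.65^0.75 = 0.592909.
4/(1-alpha^2) = 5.333333.
D = 5.333333*(1 - 0.39187 - 0.592909) = 0.0812

0.0812


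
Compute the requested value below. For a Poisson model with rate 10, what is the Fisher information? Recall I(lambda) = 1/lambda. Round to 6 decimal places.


Fisher information for Poisson: I(lambda) = 1/lambda.
lambda = 10.
I(lambda) = 1/10 = 0.100000

0.100000


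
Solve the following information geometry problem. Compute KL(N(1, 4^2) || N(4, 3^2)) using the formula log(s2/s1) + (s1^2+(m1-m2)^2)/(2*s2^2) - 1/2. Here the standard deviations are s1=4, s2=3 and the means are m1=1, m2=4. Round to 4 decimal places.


KL divergence between normal distributions:
KL = log(s2/s1) + (s1^2 + (m1-m2)^2)/(2*s2^2) - 1/2.
log(3/4) = -0.287682.
(4^2 + (1-4)^2)/(2*3^2) = (16 + 9)/18 = 1.388889.
KL = -0.287682 + 1.388889 - 0.5 = 0.6012

0.6012


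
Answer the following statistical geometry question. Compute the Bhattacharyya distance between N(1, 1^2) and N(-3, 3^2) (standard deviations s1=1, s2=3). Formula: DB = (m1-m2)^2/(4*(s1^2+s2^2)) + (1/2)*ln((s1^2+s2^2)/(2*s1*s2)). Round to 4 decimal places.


Bhattacharyya distance between two Gaussians:
DB = (m1-m2)^2/(4*(s1^2+s2^2)) + (1/2)*ln((s1^2+s2^2)/(2*s1*s2)).
(m1-m2)^2 = (4)^2 = 16.
s1^2+s2^2 = 1 + 9 = 10.
term1 = 16/40 = 0.4.
term2 = 0.5*ln(10/6.0) = 0.255413.
DB = 0.4 + 0.255413 = 0.6554

0.6554


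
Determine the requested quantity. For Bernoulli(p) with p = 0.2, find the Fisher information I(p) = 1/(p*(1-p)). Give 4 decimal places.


For Bernoulli(p), Fisher information is I(p) = 1/(p*(1-p)).
p = 0.2, 1-p = 0.8.
p*(1-p) = 0.16.
I(p) = 1/0.16 = 6.2500

6.2500


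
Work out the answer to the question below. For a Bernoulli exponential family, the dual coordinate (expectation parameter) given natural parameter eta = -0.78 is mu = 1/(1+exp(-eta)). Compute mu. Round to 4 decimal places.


Dual coordinate (expectation parameter) for Bernoulli:
mu = 1/(1+exp(-eta)).
eta = -0.78.
exp(-eta) = exp(0.78) = 2.181472.
mu = 1/(1+2.181472) = 0.3143

0.3143


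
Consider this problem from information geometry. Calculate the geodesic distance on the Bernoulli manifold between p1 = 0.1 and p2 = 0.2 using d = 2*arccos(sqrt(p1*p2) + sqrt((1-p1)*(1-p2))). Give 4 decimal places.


Geodesic distance on Bernoulli manifold:
d(p1,p2) = 2*arccos(sqrt(p1*p2) + sqrt((1-p1)*(1-p2))).
sqrt(p1*p2) = sqrt(0.1*0.2) = 0.141421.
sqrt((1-p1)*(1-p2)) = sqrt(0.9*0.8) = 0.848528.
arg = 0.141421 + 0.848528 = 0.989949.
d = 2*arccos(0.989949) = 0.2838

0.2838


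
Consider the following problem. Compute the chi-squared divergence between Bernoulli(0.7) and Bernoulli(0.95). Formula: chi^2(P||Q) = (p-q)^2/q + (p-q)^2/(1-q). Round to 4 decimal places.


Chi-squared divergence between Bernoulli distributions:
chi^2 = (p-q)^2/q + (p-q)^2/(1-q).
p = 0.7, q = 0.95, p-q = -0.25.
(p-q)^2 = 0.0625.
term1 = 0.0625/0.95 = 0.065789.
term2 = 0.0625/0.05 = 1.25.
chi^2 = 0.065789 + 1.25 = 1.3158

1.3158


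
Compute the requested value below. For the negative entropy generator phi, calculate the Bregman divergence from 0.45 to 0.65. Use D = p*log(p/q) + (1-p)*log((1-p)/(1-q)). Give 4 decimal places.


Bregman divergence with negative entropy generator:
D = p*log(p/q) + (1-p)*log((1-p)/(1-q)).
p = 0.45, q = 0.65.
p*log(p/q) = 0.45*log(0.45/0.65) = -0.165476.
(1-p)*log((1-p)/(1-q)) = 0.55*log(0.55/0.35) = 0.248592.
D = -0.165476 + 0.248592 = 0.0831

0.0831


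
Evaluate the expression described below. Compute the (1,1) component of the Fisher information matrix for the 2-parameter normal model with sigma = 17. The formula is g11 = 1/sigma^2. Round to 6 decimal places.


For the 2-parameter normal family, the Fisher metric has:
  g11 = 1/sigma^2, g22 = 2/sigma^2.
sigma = 17, sigma^2 = 289.
g11 = 0.003460

0.003460


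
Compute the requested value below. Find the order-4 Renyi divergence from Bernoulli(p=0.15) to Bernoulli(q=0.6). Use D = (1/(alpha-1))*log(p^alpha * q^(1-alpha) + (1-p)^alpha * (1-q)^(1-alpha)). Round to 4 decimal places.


Renyi divergence of order alpha between Bernoulli distributions:
D = (1/(alpha-1))*log(p^alpha * q^(1-alpha) + (1-p)^alpha * (1-q)^(1-alpha)).
alpha = 4, p = 0.15, q = 0.6.
p^alpha * q^(1-alpha) = 0.15^4 * 0.6^-3 = 0.002344.
(1-p)^alpha * (1-q)^(1-alpha) = 0.85^4 * 0.4^-3 = 8.156348.
sum = 0.002344 + 8.156348 = 8.158691.
D = (1/3)*log(8.158691) = 0.6997

0.6997


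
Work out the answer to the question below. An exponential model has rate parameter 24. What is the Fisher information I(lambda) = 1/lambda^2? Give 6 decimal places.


Fisher information for exponential: I(lambda) = 1/lambda^2.
lambda = 24, lambda^2 = 576.
I = 1/576 = 0.001736

0.001736


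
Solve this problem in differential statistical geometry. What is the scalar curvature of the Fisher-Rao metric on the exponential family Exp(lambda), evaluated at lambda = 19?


This family has a single free parameter, so its statistical manifold
is 1-dimensional. The Riemann curvature tensor of any 1-dimensional
Riemannian manifold vanishes identically, so R = 0.

0


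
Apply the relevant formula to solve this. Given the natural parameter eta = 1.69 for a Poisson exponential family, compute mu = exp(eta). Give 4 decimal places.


Expectation parameter for Poisson exponential family:
mu = exp(eta).
eta = 1.69.
mu = exp(1.69) = 5.4195

5.4195


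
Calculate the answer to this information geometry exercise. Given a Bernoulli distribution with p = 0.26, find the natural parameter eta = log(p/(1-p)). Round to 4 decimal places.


Natural parameter for Bernoulli: eta = log(p/(1-p)).
p = 0.26, 1-p = 0.74.
p/(1-p) = 0.351351.
eta = log(0.351351) = -1.0460

-1.0460


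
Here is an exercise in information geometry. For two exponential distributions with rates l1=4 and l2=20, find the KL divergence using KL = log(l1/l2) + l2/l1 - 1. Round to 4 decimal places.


KL divergence for exponential family:
KL = log(l1/l2) + l2/l1 - 1.
log(4/20) = -1.609438.
20/4 = 5.0.
KL = -1.609438 + 5.0 - 1 = 2.3906

2.3906


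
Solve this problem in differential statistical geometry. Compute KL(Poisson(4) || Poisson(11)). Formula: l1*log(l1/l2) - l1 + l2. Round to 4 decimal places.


KL divergence for Poisson:
KL = l1*log(l1/l2) - l1 + l2.
l1 = 4, l2 = 11.
log(4/11) = -1.011601.
l1*log(l1/l2) = 4 * -1.011601 = -4.046404.
KL = -4.046404 - 4 + 11 = 2.9536

2.9536


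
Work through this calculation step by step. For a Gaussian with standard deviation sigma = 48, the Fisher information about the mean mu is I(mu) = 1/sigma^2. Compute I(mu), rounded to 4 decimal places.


The Fisher information for the mean of a normal distribution is I(mu) = 1/sigma^2.
sigma = 48, so sigma^2 = 2304.
I(mu) = 1/2304 = 0.0004

0.0004


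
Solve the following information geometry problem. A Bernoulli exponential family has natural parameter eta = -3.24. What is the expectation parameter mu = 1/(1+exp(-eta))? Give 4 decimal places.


Dual coordinate (expectation parameter) for Bernoulli:
mu = 1/(1+exp(-eta)).
eta = -3.24.
exp(-eta) = exp(3.24) = 25.533722.
mu = 1/(1+25.533722) = 0.0377

0.0377


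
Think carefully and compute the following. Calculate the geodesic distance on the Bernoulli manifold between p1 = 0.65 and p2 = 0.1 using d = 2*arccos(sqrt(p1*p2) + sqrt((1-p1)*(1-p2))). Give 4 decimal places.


Geodesic distance on Bernoulli manifold:
d(p1,p2) = 2*arccos(sqrt(p1*p2) + sqrt((1-p1)*(1-p2))).
sqrt(p1*p2) = sqrt(0.65*0.1) = 0.254951.
sqrt((1-p1)*(1-p2)) = sqrt(0.35*0.9) = 0.561249.
arg = 0.254951 + 0.561249 = 0.8162.
d = 2*arccos(0.8162) = 1.2320

1.2320


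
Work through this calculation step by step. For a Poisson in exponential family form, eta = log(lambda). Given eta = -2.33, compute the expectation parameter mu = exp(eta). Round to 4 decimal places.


Expectation parameter for Poisson exponential family:
mu = exp(eta).
eta = -2.33.
mu = exp(-2.33) = 0.0973

0.0973


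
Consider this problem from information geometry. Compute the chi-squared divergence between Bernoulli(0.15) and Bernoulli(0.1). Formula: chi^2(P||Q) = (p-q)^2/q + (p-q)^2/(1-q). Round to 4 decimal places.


Chi-squared divergence between Bernoulli distributions:
chi^2 = (p-q)^2/q + (p-q)^2/(1-q).
p = 0.15, q = 0.1, p-q = 0.05.
(p-q)^2 = 0.0025.
term1 = 0.0025/0.1 = 0.025.
term2 = 0.0025/0.9 = 0.002778.
chi^2 = 0.025 + 0.002778 = 0.0278

0.0278


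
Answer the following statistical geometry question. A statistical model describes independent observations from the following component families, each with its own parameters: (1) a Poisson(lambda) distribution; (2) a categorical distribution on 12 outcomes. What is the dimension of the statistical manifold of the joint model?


The dimension of a statistical manifold equals the number of free
(independent) real parameters of the model. For a product of independent
blocks the parameter counts add.
- Poisson (lambda): 1.
- categorical on 12 outcomes (probabilities sum to 1): 12-1 = 11.
Total = 1 + 11 = 12.
Dimension = 12

12


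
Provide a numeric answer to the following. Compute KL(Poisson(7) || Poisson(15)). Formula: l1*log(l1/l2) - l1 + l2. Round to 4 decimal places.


KL divergence for Poisson:
KL = l1*log(l1/l2) - l1 + l2.
l1 = 7, l2 = 15.
log(7/15) = -0.76214.
l1*log(l1/l2) = 7 * -0.76214 = -5.33498.
KL = -5.33498 - 7 + 15 = 2.6650

2.6650


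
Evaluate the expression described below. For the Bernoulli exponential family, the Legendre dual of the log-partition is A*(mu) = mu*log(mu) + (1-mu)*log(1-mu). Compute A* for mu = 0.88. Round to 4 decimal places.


Legendre transform for Bernoulli:
A*(mu) = mu*log(mu) + (1-mu)*log(1-mu).
mu = 0.88, 1-mu = 0.12.
mu*log(mu) = 0.88*log(0.88) = -0.112493.
(1-mu)*log(1-mu) = 0.12*log(0.12) = -0.254432.
A* = -0.112493 + -0.254432 = -0.3669

-0.3669


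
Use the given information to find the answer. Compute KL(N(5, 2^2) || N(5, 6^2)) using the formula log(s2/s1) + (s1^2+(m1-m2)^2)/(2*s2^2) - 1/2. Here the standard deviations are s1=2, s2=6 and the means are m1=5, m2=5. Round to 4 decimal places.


KL divergence between normal distributions:
KL = log(s2/s1) + (s1^2 + (m1-m2)^2)/(2*s2^2) - 1/2.
log(6/2) = 1.098612.
(2^2 + (5-5)^2)/(2*6^2) = (4 + 0)/72 = 0.055556.
KL = 1.098612 + 0.055556 - 0.5 = 0.6542

0.6542


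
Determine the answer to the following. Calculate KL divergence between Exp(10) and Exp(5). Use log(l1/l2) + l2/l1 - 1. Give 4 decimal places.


KL divergence for exponential family:
KL = log(l1/l2) + l2/l1 - 1.
log(10/5) = 0.693147.
5/10 = 0.5.
KL = 0.693147 + 0.5 - 1 = 0.1931

0.1931


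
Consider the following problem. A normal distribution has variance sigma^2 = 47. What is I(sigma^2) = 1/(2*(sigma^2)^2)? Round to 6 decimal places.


Fisher information for variance: I(sigma^2) = 1/(2*sigma^4).
sigma^2 = 47, so sigma^4 = 2209.
I = 1/(2*2209) = 1/4418 = 0.000226

0.000226


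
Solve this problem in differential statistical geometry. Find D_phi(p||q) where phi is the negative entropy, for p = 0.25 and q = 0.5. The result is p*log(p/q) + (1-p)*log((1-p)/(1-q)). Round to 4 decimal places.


Bregman divergence with negative entropy generator:
D = p*log(p/q) + (1-p)*log((1-p)/(1-q)).
p = 0.25, q = 0.5.
p*log(p/q) = 0.25*log(0.25/0.5) = -0.173287.
(1-p)*log((1-p)/(1-q)) = 0.75*log(0.75/0.5) = 0.304099.
D = -0.173287 + 0.304099 = 0.1308

0.1308


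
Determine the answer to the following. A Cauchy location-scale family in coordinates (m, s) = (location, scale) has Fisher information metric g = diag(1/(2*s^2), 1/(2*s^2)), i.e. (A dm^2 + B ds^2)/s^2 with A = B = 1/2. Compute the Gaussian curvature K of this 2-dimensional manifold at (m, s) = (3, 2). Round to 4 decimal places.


The metric has the form g = (A dm^2 + B ds^2)/s^2 with A = 1/2, B = 1/2.
Substitute u = sqrt(A/B)*m: g = B*(du^2 + ds^2)/s^2, i.e. B times the
Poincare upper half-plane metric, which has constant Gaussian curvature -1.
Scaling a 2D metric by a constant c divides the Gaussian curvature by c,
so K = -1/B = -1/(1/2) = -2.0000 everywhere (the point (m, s) = (3, 2) is irrelevant:
the curvature is constant).
The requested Gaussian curvature is K = -2.0000.

-2.0000


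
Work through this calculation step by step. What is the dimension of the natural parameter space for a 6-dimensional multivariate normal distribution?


Exponential family dimension calculation:
For 6-dim MVN: mean has 6 params, covariance has 6*7/2 = 21 unique entries.
Total dim = 6 + 21 = 27.

27


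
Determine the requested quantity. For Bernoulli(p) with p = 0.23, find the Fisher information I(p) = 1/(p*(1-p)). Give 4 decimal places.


For Bernoulli(p), Fisher information is I(p) = 1/(p*(1-p)).
p = 0.23, 1-p = 0.77.
p*(1-p) = 0.1771.
I(p) = 1/0.1771 = 5.6465

5.6465


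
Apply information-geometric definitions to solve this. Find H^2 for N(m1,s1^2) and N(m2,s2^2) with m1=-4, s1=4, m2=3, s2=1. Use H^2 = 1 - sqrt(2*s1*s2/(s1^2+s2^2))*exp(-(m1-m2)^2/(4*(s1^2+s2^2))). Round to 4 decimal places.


Squared Hellinger distance for Gaussians:
H^2 = 1 - sqrt(2*s1*s2/(s1^2+s2^2)) * exp(-(m1-m2)^2/(4*(s1^2+s2^2))).
s1^2 = 16, s2^2 = 1, s1^2+s2^2 = 17.
sqrt(2*4*1/(17)) = 0.685994.
(m1-m2)^2 = (-7)^2 = 49.
exp(-49/(4*17)) = exp(-0.720588) = 0.486466.
H^2 = 1 - 0.685994*0.486466 = 0.6663

0.6663


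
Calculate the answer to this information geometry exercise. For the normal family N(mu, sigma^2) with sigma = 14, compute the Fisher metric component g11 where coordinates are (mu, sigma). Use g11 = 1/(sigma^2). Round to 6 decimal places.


For the 2-parameter normal family, the Fisher metric has:
  g11 = 1/sigma^2, g22 = 2/sigma^2.
sigma = 14, sigma^2 = 196.
g11 = 0.005102

0.005102


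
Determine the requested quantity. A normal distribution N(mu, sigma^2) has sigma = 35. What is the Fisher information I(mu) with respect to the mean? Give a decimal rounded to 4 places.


The Fisher information for the mean of a normal distribution is I(mu) = 1/sigma^2.
sigma = 35, so sigma^2 = 1225.
I(mu) = 1/1225 = 0.0008

0.0008


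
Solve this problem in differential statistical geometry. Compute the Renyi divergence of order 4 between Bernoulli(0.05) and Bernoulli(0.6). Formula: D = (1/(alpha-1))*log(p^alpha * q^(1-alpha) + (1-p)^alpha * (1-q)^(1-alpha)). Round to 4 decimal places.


Renyi divergence of order alpha between Bernoulli distributions:
D = (1/(alpha-1))*log(p^alpha * q^(1-alpha) + (1-p)^alpha * (1-q)^(1-alpha)).
alpha = 4, p = 0.05, q = 0.6.
p^alpha * q^(1-alpha) = 0.05^4 * 0.6^-3 = 2.9e-05.
(1-p)^alpha * (1-q)^(1-alpha) = 0.95^4 * 0.4^-3 = 12.72666.
sum = 2.9e-05 + 12.72666 = 12.726689.
D = (1/3)*log(12.726689) = 0.8479

0.8479


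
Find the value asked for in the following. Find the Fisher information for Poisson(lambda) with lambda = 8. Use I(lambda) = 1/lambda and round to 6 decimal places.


Fisher information for Poisson: I(lambda) = 1/lambda.
lambda = 8.
I(lambda) = 1/8 = 0.125000

0.125000


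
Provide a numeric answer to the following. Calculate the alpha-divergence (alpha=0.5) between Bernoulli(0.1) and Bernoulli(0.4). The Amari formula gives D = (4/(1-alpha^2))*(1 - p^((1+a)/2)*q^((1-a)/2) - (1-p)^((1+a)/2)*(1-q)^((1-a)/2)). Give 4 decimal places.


Amari alpha-divergence:
D = (4/(1-alpha^2))*(1 - p^((1+a)/2)*q^((1-a)/2) - (1-p)^((1+a)/2)*(1-q)^((1-a)/2)).
alpha = 0.5, p = 0.1, q = 0.4.
e1 = (1+alpha)/2 = 0.75, e2 = (1-alpha)/2 = 0.25.
t1 = p^e1 * q^e2 = 0.1^0.75 * 0.4^0.25 = 0.141421.
t2 = (1-p)^e1 * (1-q)^e2 = 0.9^0.75 * 0.6^0.25 = 0.813242.
4/(1-alpha^2) = 5.333333.
D = 5.333333*(1 - 0.141421 - 0.813242) = 0.2418

0.2418


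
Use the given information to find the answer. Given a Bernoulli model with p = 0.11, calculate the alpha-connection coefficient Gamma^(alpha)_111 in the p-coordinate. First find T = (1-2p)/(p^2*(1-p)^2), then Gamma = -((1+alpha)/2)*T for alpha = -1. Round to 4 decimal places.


Skewness (Amari-Chentsov) tensor: T = (1-2p)/(p^2*(1-p)^2).
p = 0.11, 1-2p = 0.78, p^2 = 0.0121, (1-p)^2 = 0.7921.
T = 0.78/(0.0121 * 0.7921) = 81.382161.
In the p-coordinate, Gamma^(alpha) = Gamma^(0) - (alpha/2)*T with Gamma^(0) = (1/2)*g'(p) = -T/2,
so Gamma^(alpha) = -((1+alpha)/2)*T.
alpha = -1, -(1+alpha)/2 = 0.0.
Gamma = 0.0 * 81.382161 = 0.0000

0.0000


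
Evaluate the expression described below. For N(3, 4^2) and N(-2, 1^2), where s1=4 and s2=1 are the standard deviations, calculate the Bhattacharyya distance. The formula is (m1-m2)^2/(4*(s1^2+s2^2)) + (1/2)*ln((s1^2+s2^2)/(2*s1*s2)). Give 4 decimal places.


Bhattacharyya distance between two Gaussians:
DB = (m1-m2)^2/(4*(s1^2+s2^2)) + (1/2)*ln((s1^2+s2^2)/(2*s1*s2)).
(m1-m2)^2 = (5)^2 = 25.
s1^2+s2^2 = 16 + 1 = 17.
term1 = 25/68 = 0.367647.
term2 = 0.5*ln(17/8.0) = 0.376886.
DB = 0.367647 + 0.376886 = 0.7445

0.7445


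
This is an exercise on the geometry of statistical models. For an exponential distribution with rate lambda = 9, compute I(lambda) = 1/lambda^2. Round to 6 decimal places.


Fisher information for exponential: I(lambda) = 1/lambda^2.
lambda = 9, lambda^2 = 81.
I = 1/81 = 0.012346

0.012346


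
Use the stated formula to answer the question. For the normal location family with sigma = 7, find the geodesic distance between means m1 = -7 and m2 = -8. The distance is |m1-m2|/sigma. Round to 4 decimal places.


On the fixed-variance normal subfamily, geodesic distance = |m1-m2|/sigma.
|-7 - -8| = 1.
sigma = 7.
d = 1/7 = 0.1429

0.1429


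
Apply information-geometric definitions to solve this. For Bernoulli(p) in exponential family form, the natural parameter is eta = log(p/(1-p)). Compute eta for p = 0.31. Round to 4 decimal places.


Natural parameter for Bernoulli: eta = log(p/(1-p)).
p = 0.31, 1-p = 0.69.
p/(1-p) = 0.449275.
eta = log(0.449275) = -0.8001

-0.8001


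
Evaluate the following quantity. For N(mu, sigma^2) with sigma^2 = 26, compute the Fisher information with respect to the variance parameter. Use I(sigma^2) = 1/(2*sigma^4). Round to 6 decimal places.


Fisher information for variance: I(sigma^2) = 1/(2*sigma^4).
sigma^2 = 26, so sigma^4 = 676.
I = 1/(2*676) = 1/1352 = 0.000740

0.000740


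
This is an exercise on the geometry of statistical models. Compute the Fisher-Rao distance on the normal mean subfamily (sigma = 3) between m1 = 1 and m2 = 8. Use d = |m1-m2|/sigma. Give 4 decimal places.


On the fixed-variance normal subfamily, geodesic distance = |m1-m2|/sigma.
|1 - 8| = 7.
sigma = 3.
d = 7/3 = 2.3333

2.3333


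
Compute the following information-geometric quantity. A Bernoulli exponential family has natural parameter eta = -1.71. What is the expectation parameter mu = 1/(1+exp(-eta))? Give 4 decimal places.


Dual coordinate (expectation parameter) for Bernoulli:
mu = 1/(1+exp(-eta)).
eta = -1.71.
exp(-eta) = exp(1.71) = 5.528961.
mu = 1/(1+5.528961) = 0.1532

0.1532


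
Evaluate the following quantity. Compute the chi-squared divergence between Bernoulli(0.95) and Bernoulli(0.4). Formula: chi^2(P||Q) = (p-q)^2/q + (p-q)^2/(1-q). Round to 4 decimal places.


Chi-squared divergence between Bernoulli distributions:
chi^2 = (p-q)^2/q + (p-q)^2/(1-q).
p = 0.95, q = 0.4, p-q = 0.55.
(p-q)^2 = 0.3025.
term1 = 0.3025/0.4 = 0.75625.
term2 = 0.3025/0.6 = 0.504167.
chi^2 = 0.75625 + 0.504167 = 1.2604

1.2604


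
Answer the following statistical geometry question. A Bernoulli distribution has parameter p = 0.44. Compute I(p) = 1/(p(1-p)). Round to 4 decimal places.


For Bernoulli(p), Fisher information is I(p) = 1/(p*(1-p)).
p = 0.44, 1-p = 0.56.
p*(1-p) = 0.2464.
I(p) = 1/0.2464 = 4.0584

4.0584


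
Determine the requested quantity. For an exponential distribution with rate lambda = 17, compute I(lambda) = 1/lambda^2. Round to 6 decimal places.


Fisher information for exponential: I(lambda) = 1/lambda^2.
lambda = 17, lambda^2 = 289.
I = 1/289 = 0.003460

0.003460


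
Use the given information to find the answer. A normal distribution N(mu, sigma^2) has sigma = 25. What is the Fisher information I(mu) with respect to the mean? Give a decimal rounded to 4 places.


The Fisher information for the mean of a normal distribution is I(mu) = 1/sigma^2.
sigma = 25, so sigma^2 = 625.
I(mu) = 1/625 = 0.0016

0.0016


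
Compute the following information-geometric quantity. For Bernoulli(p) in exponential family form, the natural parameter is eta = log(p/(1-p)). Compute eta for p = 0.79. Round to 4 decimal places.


Natural parameter for Bernoulli: eta = log(p/(1-p)).
p = 0.79, 1-p = 0.21.
p/(1-p) = 3.761905.
eta = log(3.761905) = 1.3249

1.3249


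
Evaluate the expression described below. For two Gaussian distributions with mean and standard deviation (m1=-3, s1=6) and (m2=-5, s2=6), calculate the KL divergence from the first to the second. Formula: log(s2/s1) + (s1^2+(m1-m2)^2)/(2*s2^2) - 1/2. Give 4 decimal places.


KL divergence between normal distributions:
KL = log(s2/s1) + (s1^2 + (m1-m2)^2)/(2*s2^2) - 1/2.
log(6/6) = 0.0.
(6^2 + (-3--5)^2)/(2*6^2) = (36 + 4)/72 = 0.555556.
KL = 0.0 + 0.555556 - 0.5 = 0.0556

0.0556


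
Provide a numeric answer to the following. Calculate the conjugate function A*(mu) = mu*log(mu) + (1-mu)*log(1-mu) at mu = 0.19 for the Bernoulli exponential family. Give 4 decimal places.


Legendre transform for Bernoulli:
A*(mu) = mu*log(mu) + (1-mu)*log(1-mu).
mu = 0.19, 1-mu = 0.81.
mu*log(mu) = 0.19*log(0.19) = -0.315539.
(1-mu)*log(1-mu) = 0.81*log(0.81) = -0.170684.
A* = -0.315539 + -0.170684 = -0.4862

-0.4862


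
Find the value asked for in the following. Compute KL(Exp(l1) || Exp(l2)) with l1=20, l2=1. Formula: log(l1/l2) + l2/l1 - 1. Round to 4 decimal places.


KL divergence for exponential family:
KL = log(l1/l2) + l2/l1 - 1.
log(20/1) = 2.995732.
1/20 = 0.05.
KL = 2.995732 + 0.05 - 1 = 2.0457

2.0457


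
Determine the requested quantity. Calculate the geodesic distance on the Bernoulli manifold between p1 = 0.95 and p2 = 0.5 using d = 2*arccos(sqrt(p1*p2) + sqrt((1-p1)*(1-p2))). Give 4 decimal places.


Geodesic distance on Bernoulli manifold:
d(p1,p2) = 2*arccos(sqrt(p1*p2) + sqrt((1-p1)*(1-p2))).
sqrt(p1*p2) = sqrt(0.95*0.5) = 0.689202.
sqrt((1-p1)*(1-p2)) = sqrt(0.05*0.5) = 0.158114.
arg = 0.689202 + 0.158114 = 0.847316.
d = 2*arccos(0.847316) = 1.1198

1.1198


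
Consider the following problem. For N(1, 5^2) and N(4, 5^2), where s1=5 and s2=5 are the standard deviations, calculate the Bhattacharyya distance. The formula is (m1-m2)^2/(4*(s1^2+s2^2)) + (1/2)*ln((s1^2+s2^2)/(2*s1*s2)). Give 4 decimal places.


Bhattacharyya distance between two Gaussians:
DB = (m1-m2)^2/(4*(s1^2+s2^2)) + (1/2)*ln((s1^2+s2^2)/(2*s1*s2)).
(m1-m2)^2 = (-3)^2 = 9.
s1^2+s2^2 = 25 + 25 = 50.
term1 = 9/200 = 0.045.
term2 = 0.5*ln(50/50.0) = 0.0.
DB = 0.045 + 0.0 = 0.0450

0.0450


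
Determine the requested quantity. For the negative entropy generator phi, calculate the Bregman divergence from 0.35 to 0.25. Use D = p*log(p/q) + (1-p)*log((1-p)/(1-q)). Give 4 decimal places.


Bregman divergence with negative entropy generator:
D = p*log(p/q) + (1-p)*log((1-p)/(1-q)).
p = 0.35, q = 0.25.
p*log(p/q) = 0.35*log(0.35/0.25) = 0.117765.
(1-p)*log((1-p)/(1-q)) = 0.65*log(0.65/0.75) = -0.093016.
D = 0.117765 + -0.093016 = 0.0247

0.0247


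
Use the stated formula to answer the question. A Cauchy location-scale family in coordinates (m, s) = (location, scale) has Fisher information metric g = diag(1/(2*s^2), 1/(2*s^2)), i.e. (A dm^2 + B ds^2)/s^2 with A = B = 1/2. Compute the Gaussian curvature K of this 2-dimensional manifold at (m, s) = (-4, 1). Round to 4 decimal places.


The metric has the form g = (A dm^2 + B ds^2)/s^2 with A = 1/2, B = 1/2.
Substitute u = sqrt(A/B)*m: g = B*(du^2 + ds^2)/s^2, i.e. B times the
Poincare upper half-plane metric, which has constant Gaussian curvature -1.
Scaling a 2D metric by a constant c divides the Gaussian curvature by c,
so K = -1/B = -1/(1/2) = -2.0000 everywhere (the point (m, s) = (-4, 1) is irrelevant:
the curvature is constant).
The requested Gaussian curvature is K = -2.0000.

-2.0000


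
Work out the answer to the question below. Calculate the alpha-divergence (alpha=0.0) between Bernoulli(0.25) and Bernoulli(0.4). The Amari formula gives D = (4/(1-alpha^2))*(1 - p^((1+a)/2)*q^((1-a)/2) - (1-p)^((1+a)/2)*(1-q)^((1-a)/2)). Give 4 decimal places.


Amari alpha-divergence:
D = (4/(1-alpha^2))*(1 - p^((1+a)/2)*q^((1-a)/2) - (1-p)^((1+a)/2)*(1-q)^((1-a)/2)).
alpha = 0.0, p = 0.25, q = 0.4.
e1 = (1+alpha)/2 = 0.5, e2 = (1-alpha)/2 = 0.5.
t1 = p^e1 * q^e2 = 0.25^0.5 * 0.4^0.5 = 0.316228.
t2 = (1-p)^e1 * (1-q)^e2 = 0.75^0.5 * 0.6^0.5 = 0.67082.
4/(1-alpha^2) = 4.0.
D = 4.0*(1 - 0.316228 - 0.67082) = 0.0518

0.0518


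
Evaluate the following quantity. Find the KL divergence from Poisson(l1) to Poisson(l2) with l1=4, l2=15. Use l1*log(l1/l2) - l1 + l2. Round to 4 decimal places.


KL divergence for Poisson:
KL = l1*log(l1/l2) - l1 + l2.
l1 = 4, l2 = 15.
log(4/15) = -1.321756.
l1*log(l1/l2) = 4 * -1.321756 = -5.287023.
KL = -5.287023 - 4 + 15 = 5.7130

5.7130


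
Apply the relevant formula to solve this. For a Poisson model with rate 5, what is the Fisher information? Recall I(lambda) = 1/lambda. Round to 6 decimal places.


Fisher information for Poisson: I(lambda) = 1/lambda.
lambda = 5.
I(lambda) = 1/5 = 0.200000

0.200000


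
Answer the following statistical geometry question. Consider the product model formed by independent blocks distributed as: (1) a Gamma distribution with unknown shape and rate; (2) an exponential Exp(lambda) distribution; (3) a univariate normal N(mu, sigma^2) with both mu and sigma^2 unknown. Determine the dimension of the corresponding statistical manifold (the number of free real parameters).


The dimension of a statistical manifold equals the number of free
(independent) real parameters of the model. For a product of independent
blocks the parameter counts add.
- Gamma (shape, rate): 2.
- exponential (lambda): 1.
- normal (mu, sigma^2): 2.
Total = 2 + 1 + 2 = 5.
Dimension = 5

5


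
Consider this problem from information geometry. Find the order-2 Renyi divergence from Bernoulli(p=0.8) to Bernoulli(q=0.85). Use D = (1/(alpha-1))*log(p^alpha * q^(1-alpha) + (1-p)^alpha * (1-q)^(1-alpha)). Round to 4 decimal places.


Renyi divergence of order alpha between Bernoulli distributions:
D = (1/(alpha-1))*log(p^alpha * q^(1-alpha) + (1-p)^alpha * (1-q)^(1-alpha)).
alpha = 2, p = 0.8, q = 0.85.
p^alpha * q^(1-alpha) = 0.8^2 * 0.85^-1 = 0.752941.
(1-p)^alpha * (1-q)^(1-alpha) = 0.2^2 * 0.15^-1 = 0.266667.
sum = 0.752941 + 0.266667 = 1.019608.
D = (1/1)*log(1.019608) = 0.0194

0.0194


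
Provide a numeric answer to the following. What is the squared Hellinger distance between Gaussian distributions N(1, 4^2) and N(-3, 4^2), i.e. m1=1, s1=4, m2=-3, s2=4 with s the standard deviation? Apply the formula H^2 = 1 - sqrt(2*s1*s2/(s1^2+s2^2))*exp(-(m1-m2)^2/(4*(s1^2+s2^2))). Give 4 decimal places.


Squared Hellinger distance for Gaussians:
H^2 = 1 - sqrt(2*s1*s2/(s1^2+s2^2)) * exp(-(m1-m2)^2/(4*(s1^2+s2^2))).
s1^2 = 16, s2^2 = 16, s1^2+s2^2 = 32.
sqrt(2*4*4/(32)) = 1.0.
(m1-m2)^2 = (4)^2 = 16.
exp(-16/(4*32)) = exp(-0.125) = 0.882497.
H^2 = 1 - 1.0*0.882497 = 0.1175

0.1175


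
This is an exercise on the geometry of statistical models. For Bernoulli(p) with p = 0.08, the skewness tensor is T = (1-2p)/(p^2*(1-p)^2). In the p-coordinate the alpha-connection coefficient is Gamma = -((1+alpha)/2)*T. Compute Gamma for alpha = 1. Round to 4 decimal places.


Skewness (Amari-Chentsov) tensor: T = (1-2p)/(p^2*(1-p)^2).
p = 0.08, 1-2p = 0.84, p^2 = 0.0064, (1-p)^2 = 0.8464.
T = 0.84/(0.0064 * 0.8464) = 155.068526.
In the p-coordinate, Gamma^(alpha) = Gamma^(0) - (alpha/2)*T with Gamma^(0) = (1/2)*g'(p) = -T/2,
so Gamma^(alpha) = -((1+alpha)/2)*T.
alpha = 1, -(1+alpha)/2 = -1.0.
Gamma = -1.0 * 155.068526 = -155.0685

-155.0685


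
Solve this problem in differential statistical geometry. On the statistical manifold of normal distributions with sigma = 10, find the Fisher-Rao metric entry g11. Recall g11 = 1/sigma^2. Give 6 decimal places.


For the 2-parameter normal family, the Fisher metric has:
  g11 = 1/sigma^2, g22 = 2/sigma^2.
sigma = 10, sigma^2 = 100.
g11 = 0.010000

0.010000


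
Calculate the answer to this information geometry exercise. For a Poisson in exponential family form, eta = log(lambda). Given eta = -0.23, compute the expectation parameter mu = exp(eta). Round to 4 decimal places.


Expectation parameter for Poisson exponential family:
mu = exp(eta).
eta = -0.23.
mu = exp(-0.23) = 0.7945

0.7945


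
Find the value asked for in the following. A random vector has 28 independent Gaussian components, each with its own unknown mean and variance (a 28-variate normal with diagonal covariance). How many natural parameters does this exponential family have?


Exponential family dimension calculation:
Each univariate normal has two natural parameters (mu/sigma^2 and -1/(2 sigma^2)).
With 28 independent components, dim = 2 * 28 = 56.

56


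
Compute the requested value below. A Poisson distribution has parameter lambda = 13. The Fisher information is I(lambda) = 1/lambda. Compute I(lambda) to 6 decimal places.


Fisher information for Poisson: I(lambda) = 1/lambda.
lambda = 13.
I(lambda) = 1/13 = 0.076923

0.076923


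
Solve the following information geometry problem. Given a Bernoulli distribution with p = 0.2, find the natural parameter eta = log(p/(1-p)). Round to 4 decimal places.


Natural parameter for Bernoulli: eta = log(p/(1-p)).
p = 0.2, 1-p = 0.8.
p/(1-p) = 0.25.
eta = log(0.25) = -1.3863

-1.3863


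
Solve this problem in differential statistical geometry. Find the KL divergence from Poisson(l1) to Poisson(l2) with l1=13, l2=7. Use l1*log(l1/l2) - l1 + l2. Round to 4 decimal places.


KL divergence for Poisson:
KL = l1*log(l1/l2) - l1 + l2.
l1 = 13, l2 = 7.
log(13/7) = 0.619039.
l1*log(l1/l2) = 13 * 0.619039 = 8.04751.
KL = 8.04751 - 13 + 7 = 2.0475

2.0475


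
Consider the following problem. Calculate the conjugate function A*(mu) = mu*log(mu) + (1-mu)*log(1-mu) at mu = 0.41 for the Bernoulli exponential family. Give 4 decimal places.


Legendre transform for Bernoulli:
A*(mu) = mu*log(mu) + (1-mu)*log(1-mu).
mu = 0.41, 1-mu = 0.59.
mu*log(mu) = 0.41*log(0.41) = -0.365555.
(1-mu)*log(1-mu) = 0.59*log(0.59) = -0.311303.
A* = -0.365555 + -0.311303 = -0.6769

-0.6769


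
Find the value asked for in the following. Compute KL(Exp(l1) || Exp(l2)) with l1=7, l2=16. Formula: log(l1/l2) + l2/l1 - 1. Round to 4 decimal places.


KL divergence for exponential family:
KL = log(l1/l2) + l2/l1 - 1.
log(7/16) = -0.826679.
16/7 = 2.285714.
KL = -0.826679 + 2.285714 - 1 = 0.4590

0.4590


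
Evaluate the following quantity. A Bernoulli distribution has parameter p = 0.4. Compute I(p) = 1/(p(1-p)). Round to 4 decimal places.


For Bernoulli(p), Fisher information is I(p) = 1/(p*(1-p)).
p = 0.4, 1-p = 0.6.
p*(1-p) = 0.24.
I(p) = 1/0.24 = 4.1667

4.1667


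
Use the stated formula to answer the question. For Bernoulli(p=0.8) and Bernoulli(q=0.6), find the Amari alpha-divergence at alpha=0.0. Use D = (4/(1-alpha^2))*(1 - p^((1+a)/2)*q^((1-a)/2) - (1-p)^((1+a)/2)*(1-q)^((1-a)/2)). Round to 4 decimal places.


Amari alpha-divergence:
D = (4/(1-alpha^2))*(1 - p^((1+a)/2)*q^((1-a)/2) - (1-p)^((1+a)/2)*(1-q)^((1-a)/2)).
alpha = 0.0, p = 0.8, q = 0.6.
e1 = (1+alpha)/2 = 0.5, e2 = (1-alpha)/2 = 0.5.
t1 = p^e1 * q^e2 = 0.8^0.5 * 0.6^0.5 = 0.69282.
t2 = (1-p)^e1 * (1-q)^e2 = 0.2^0.5 * 0.4^0.5 = 0.282843.
4/(1-alpha^2) = 4.0.
D = 4.0*(1 - 0.69282 - 0.282843) = 0.0973

0.0973


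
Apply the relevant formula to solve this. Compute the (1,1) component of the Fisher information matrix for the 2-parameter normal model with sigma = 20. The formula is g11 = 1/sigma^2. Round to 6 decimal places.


For the 2-parameter normal family, the Fisher metric has:
  g11 = 1/sigma^2, g22 = 2/sigma^2.
sigma = 20, sigma^2 = 400.
g11 = 0.002500

0.002500


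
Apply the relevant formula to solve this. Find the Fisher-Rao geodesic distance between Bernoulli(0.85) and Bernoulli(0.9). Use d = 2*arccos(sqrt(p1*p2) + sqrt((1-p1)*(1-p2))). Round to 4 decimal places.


Geodesic distance on Bernoulli manifold:
d(p1,p2) = 2*arccos(sqrt(p1*p2) + sqrt((1-p1)*(1-p2))).
sqrt(p1*p2) = sqrt(0.85*0.9) = 0.874643.
sqrt((1-p1)*(1-p2)) = sqrt(0.15*0.1) = 0.122474.
arg = 0.874643 + 0.122474 = 0.997117.
d = 2*arccos(0.997117) = 0.1519

0.1519
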